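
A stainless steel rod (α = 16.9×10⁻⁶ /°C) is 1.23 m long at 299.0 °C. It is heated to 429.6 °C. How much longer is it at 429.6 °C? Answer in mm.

ΔL = 2.71 mm

|ΔT| = |429.6 − 299.0| = 130.6 K
ΔL = αL₀ΔT = (16.9×10⁻⁶)(1.23)(130.6) = 2.71×10⁻³ m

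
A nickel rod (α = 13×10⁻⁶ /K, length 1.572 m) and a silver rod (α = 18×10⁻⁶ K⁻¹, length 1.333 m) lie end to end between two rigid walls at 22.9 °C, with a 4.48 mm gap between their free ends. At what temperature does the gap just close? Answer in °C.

Gap closes when ΔL₁ + ΔL₂ = 4.48 mm = 4.48×10⁻³ m
(α₁L₁ + α₂L₂)ΔT = g
α₁L₁ + α₂L₂ = 13×10⁻⁶×1.572 + 18×10⁻⁶×1.333 = 4.443×10⁻⁵ m/K
ΔT = 4.48×10⁻³ / 4.443×10⁻⁵ = 100.83 K
T = 22.9 + 100.83 = 123.73 °C

T = 124 °C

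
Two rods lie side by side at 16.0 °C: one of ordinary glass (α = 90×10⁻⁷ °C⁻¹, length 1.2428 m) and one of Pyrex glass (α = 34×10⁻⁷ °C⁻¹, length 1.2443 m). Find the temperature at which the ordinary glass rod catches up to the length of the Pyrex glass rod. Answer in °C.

T = 231.7 °C

L₁(1 + α₁ΔT) = L₂(1 + α₂ΔT) ⇒ ΔT = (L₂ − L₁)/(α₁L₁ − α₂L₂)
L₂ − L₁ = 1.2443 − 1.2428 = 1.50×10⁻³ m
α₁L₁ − α₂L₂ = 90×10⁻⁷×1.2428 − 34×10⁻⁷×1.2443 = 6.95458×10⁻⁶ m/K
ΔT = 1.50×10⁻³ / 6.95458×10⁻⁶ = 215.685 K
T = 16.0 + 215.685 = 231.685 °C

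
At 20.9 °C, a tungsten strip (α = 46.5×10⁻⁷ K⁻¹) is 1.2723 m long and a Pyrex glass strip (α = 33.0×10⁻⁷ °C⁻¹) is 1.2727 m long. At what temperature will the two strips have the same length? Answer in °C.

T = 254.0 °C

L₁(1 + α₁ΔT) = L₂(1 + α₂ΔT) ⇒ ΔT = (L₂ − L₁)/(α₁L₁ − α₂L₂)
L₂ − L₁ = 1.2727 − 1.2723 = 4.00×10⁻⁴ m
α₁L₁ − α₂L₂ = 46.5×10⁻⁷×1.2723 − 33.0×10⁻⁷×1.2727 = 1.716285×10⁻⁶ m/K
ΔT = 4.00×10⁻⁴ / 1.716285×10⁻⁶ = 233.062 K
T = 20.9 + 233.062 = 253.962 °C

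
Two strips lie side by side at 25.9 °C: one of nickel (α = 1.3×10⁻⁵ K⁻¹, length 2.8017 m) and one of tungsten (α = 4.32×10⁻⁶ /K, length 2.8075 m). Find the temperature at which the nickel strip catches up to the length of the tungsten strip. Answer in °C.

Equal length when α₁L₁ΔT − α₂L₂ΔT = L₂ − L₁ = 5.80×10⁻³ m
α₁L₁ = 3.64221×10⁻⁵, α₂L₂ = 1.21284×10⁻⁵ → Δ(αL) = 2.42937×10⁻⁵ m/K
ΔT = 5.80×10⁻³ / 2.42937×10⁻⁵ = 238.745 K, so T = 25.9 + 238.745 = 264.645 °C

T = 264.6 °C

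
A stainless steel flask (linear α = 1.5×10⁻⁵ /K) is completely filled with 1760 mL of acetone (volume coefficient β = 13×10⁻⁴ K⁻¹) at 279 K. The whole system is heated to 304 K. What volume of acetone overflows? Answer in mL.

55.2 mL

The flask also expands: β_container ≈ 3α = 4.5×10⁻⁵ /K
Net overflow = V₀(β_liq − 3α_cont)ΔT
β − 3α = 1.30×10⁻³ − 4.5×10⁻⁵ = 1.255×10⁻³ /K; ΔT = 25 K
ΔV = 1760 × 1.255×10⁻³ × 25 = 55.2 mL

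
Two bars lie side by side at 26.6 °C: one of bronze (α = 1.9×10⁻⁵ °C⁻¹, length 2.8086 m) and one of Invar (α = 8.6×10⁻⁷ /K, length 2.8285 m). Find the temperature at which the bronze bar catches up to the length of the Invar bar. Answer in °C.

T = 417.3 °C

Equal length when α₁L₁ΔT − α₂L₂ΔT = L₂ − L₁ = 1.99×10⁻² m
α₁L₁ = 5.33634×10⁻⁵, α₂L₂ = 2.43251×10⁻⁶ → Δ(αL) = 5.093089×10⁻⁵ m/K
ΔT = 1.99×10⁻² / 5.093089×10⁻⁵ = 390.726 K, so T = 26.6 + 390.726 = 417.326 °C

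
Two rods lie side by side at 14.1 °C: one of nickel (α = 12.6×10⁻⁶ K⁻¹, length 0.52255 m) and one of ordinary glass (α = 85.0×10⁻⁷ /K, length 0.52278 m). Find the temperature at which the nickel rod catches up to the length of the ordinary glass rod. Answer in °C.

T = 121.6 °C

L₁(1 + α₁ΔT) = L₂(1 + α₂ΔT) ⇒ ΔT = (L₂ − L₁)/(α₁L₁ − α₂L₂)
L₂ − L₁ = 0.52278 − 0.52255 = 2.30×10⁻⁴ m
α₁L₁ − α₂L₂ = 12.6×10⁻⁶×0.52255 − 85.0×10⁻⁷×0.52278 = 2.1405×10⁻⁶ m/K
ΔT = 2.30×10⁻⁴ / 2.1405×10⁻⁶ = 107.452 K
T = 14.1 + 107.452 = 121.552 °C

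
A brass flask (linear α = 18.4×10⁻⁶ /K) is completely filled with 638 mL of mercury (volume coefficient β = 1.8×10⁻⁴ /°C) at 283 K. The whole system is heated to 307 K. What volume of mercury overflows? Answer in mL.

The flask also expands: β_container ≈ 3α = 5.52×10⁻⁵ /K
Net overflow = V₀(β_liq − 3α_cont)ΔT
β − 3α = 1.80×10⁻⁴ − 5.52×10⁻⁵ = 1.248×10⁻⁴ /K; ΔT = 24 K
ΔV = 638 × 1.248×10⁻⁴ × 24 = 1.91 mL

1.91 mL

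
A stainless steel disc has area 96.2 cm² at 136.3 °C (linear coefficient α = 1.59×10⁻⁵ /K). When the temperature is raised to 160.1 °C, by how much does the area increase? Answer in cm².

ΔA = 0.0728 cm²

Area coefficient ≈ 2α; |ΔT| = 23.8 K
ΔA = 2αA₀ΔT = 2(1.59×10⁻⁵)(96.2)(23.8) = 0.0728 cm²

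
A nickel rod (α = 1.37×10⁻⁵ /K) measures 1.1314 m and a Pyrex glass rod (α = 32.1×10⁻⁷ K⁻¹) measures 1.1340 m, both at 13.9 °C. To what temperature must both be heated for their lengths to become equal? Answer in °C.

T = 233.1 °C

L₁(1 + α₁ΔT) = L₂(1 + α₂ΔT) ⇒ ΔT = (L₂ − L₁)/(α₁L₁ − α₂L₂)
L₂ − L₁ = 1.1340 − 1.1314 = 2.60×10⁻³ m
α₁L₁ − α₂L₂ = 1.37×10⁻⁵×1.1314 − 32.1×10⁻⁷×1.1340 = 1.186004×10⁻⁵ m/K
ΔT = 2.60×10⁻³ / 1.186004×10⁻⁵ = 219.224 K
T = 13.9 + 219.224 = 233.124 °C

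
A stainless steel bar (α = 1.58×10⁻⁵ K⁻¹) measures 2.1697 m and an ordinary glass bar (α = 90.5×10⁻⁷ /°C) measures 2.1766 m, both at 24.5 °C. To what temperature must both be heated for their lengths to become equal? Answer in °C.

L₁(1 + α₁ΔT) = L₂(1 + α₂ΔT) ⇒ ΔT = (L₂ − L₁)/(α₁L₁ − α₂L₂)
L₂ − L₁ = 2.1766 − 2.1697 = 6.90×10⁻³ m
α₁L₁ − α₂L₂ = 1.58×10⁻⁵×2.1697 − 90.5×10⁻⁷×2.1766 = 1.458303×10⁻⁵ m/K
ΔT = 6.90×10⁻³ / 1.458303×10⁻⁵ = 473.153 K
T = 24.5 + 473.153 = 497.653 °C

T = 497.7 °C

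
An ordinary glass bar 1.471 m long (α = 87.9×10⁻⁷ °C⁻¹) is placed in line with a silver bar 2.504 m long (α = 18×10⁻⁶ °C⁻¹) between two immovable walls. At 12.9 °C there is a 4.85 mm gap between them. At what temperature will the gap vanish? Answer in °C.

T = 96.5 °C

Gap closes when ΔL₁ + ΔL₂ = 4.85 mm = 4.85×10⁻³ m
(α₁L₁ + α₂L₂)ΔT = g
α₁L₁ + α₂L₂ = 87.9×10⁻⁷×1.471 + 18×10⁻⁶×2.504 = 5.800209×10⁻⁵ m/K
ΔT = 4.85×10⁻³ / 5.800209×10⁻⁵ = 83.618 K
T = 12.9 + 83.618 = 96.518 °C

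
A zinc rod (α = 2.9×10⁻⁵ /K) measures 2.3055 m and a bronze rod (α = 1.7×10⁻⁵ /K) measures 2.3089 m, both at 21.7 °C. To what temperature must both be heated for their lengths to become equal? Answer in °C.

T = 144.9 °C

L₁(1 + α₁ΔT) = L₂(1 + α₂ΔT) ⇒ ΔT = (L₂ − L₁)/(α₁L₁ − α₂L₂)
L₂ − L₁ = 2.3089 − 2.3055 = 3.40×10⁻³ m
α₁L₁ − α₂L₂ = 2.9×10⁻⁵×2.3055 − 1.7×10⁻⁵×2.3089 = 2.76082×10⁻⁵ m/K
ΔT = 3.40×10⁻³ / 2.76082×10⁻⁵ = 123.152 K
T = 21.7 + 123.152 = 144.852 °C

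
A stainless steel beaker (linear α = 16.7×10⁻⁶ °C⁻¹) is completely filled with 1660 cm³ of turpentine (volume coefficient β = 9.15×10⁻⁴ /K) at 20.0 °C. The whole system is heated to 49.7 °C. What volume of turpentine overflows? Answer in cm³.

The beaker also expands: β_container ≈ 3α = 5.01×10⁻⁵ /K
Net overflow = V₀(β_liq − 3α_cont)ΔT
β − 3α = 9.15×10⁻⁴ − 5.01×10⁻⁵ = 8.649×10⁻⁴ /K; ΔT = 29.7 K
ΔV = 1660 × 8.649×10⁻⁴ × 29.7 = 42.6 cm³

42.6 cm³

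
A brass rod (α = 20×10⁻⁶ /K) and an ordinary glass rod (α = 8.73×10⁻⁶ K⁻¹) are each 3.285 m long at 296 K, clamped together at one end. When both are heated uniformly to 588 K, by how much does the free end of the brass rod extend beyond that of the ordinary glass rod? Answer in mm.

10.8 mm

ΔT = 292 K
brass: ΔL = 20×10⁻⁶ × 3.285 m × 292 = 1.9184×10⁻² m = 19.184 mm
ordinary glass: ΔL = 8.73×10⁻⁶ × 3.285 m × 292 = 8.3740×10⁻³ m = 8.3740 mm
difference = 19.184 − 8.3740 = 10.810 mm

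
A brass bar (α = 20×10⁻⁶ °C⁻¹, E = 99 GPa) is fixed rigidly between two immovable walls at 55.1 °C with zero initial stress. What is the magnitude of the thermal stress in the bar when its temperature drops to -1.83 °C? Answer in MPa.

Fully constrained: the free strain ε = αΔT is blocked, so σ = Eε = EαΔT.
|ΔT| = 56.93 K
σ = 99.0×10⁹ × 20×10⁻⁶ × 56.93 = 1.13×10⁸ Pa

σ = 113 MPa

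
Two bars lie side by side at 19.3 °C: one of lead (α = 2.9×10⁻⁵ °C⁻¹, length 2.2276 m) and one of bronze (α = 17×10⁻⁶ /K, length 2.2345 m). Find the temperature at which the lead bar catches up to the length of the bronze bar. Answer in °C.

Equal length when α₁L₁ΔT − α₂L₂ΔT = L₂ − L₁ = 6.90×10⁻³ m
α₁L₁ = 6.46004×10⁻⁵, α₂L₂ = 3.79865×10⁻⁵ → Δ(αL) = 2.66139×10⁻⁵ m/K
ΔT = 6.90×10⁻³ / 2.66139×10⁻⁵ = 259.263 K, so T = 19.3 + 259.263 = 278.563 °C

T = 278.6 °C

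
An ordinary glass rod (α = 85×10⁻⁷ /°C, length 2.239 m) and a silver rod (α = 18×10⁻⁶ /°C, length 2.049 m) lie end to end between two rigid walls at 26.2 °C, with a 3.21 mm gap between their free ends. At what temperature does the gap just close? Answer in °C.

T = 83.6 °C

α₁L₁ = 1.90315×10⁻⁵ m/K, α₂L₂ = 3.6882×10⁻⁵ m/K → total 5.59135×10⁻⁵ m/K
ΔT = g/(α₁L₁+α₂L₂) = 3.21×10⁻³ / 5.59135×10⁻⁵ = 57.410 K
T = 26.2 + 57.410 = 83.610 °C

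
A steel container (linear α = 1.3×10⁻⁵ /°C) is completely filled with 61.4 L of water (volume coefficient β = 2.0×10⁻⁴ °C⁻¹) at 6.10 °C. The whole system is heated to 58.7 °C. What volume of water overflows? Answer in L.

0.520 L

The container also expands: β_container ≈ 3α = 3.9×10⁻⁵ /K
Net overflow = V₀(β_liq − 3α_cont)ΔT
β − 3α = 2.00×10⁻⁴ − 3.9×10⁻⁵ = 1.61×10⁻⁴ /K; ΔT = 52.60 K
ΔV = 61.4 × 1.61×10⁻⁴ × 52.60 = 0.520 L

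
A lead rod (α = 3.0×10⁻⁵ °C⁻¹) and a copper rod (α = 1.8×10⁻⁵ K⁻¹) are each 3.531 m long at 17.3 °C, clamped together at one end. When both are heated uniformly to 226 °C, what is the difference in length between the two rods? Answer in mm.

ΔT = 208.7 K
lead: ΔL = 3.0×10⁻⁵ × 3.531 m × 208.7 = 2.2108×10⁻² m = 22.108 mm
copper: ΔL = 1.8×10⁻⁵ × 3.531 m × 208.7 = 1.3265×10⁻² m = 13.265 mm
difference = 22.108 − 13.265 = 8.843 mm

8.84 mm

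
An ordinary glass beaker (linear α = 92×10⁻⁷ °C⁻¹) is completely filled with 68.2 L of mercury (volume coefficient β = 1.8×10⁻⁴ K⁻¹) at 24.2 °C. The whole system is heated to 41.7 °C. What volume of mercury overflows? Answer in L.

The beaker also expands: β_container ≈ 3α = 2.76×10⁻⁵ /K
Net overflow = V₀(β_liq − 3α_cont)ΔT
β − 3α = 1.80×10⁻⁴ − 2.76×10⁻⁵ = 1.524×10⁻⁴ /K; ΔT = 17.5 K
ΔV = 68.2 × 1.524×10⁻⁴ × 17.5 = 0.182 L

0.182 L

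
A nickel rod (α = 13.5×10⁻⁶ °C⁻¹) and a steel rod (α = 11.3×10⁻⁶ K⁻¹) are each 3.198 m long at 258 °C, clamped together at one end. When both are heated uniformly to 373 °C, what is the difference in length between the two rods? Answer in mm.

ΔT = 115 K
nickel: ΔL = 13.5×10⁻⁶ × 3.198 m × 115 = 4.9649×10⁻³ m = 4.9649 mm
steel: ΔL = 11.3×10⁻⁶ × 3.198 m × 115 = 4.1558×10⁻³ m = 4.1558 mm
difference = 4.9649 − 4.1558 = 0.8091 mm

0.809 mm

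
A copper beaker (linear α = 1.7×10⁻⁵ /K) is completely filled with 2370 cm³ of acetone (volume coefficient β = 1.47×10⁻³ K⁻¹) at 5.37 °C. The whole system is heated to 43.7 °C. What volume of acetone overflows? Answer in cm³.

The beaker also expands: β_container ≈ 3α = 5.1×10⁻⁵ /K
Net overflow = V₀(β_liq − 3α_cont)ΔT
β − 3α = 1.47×10⁻³ − 5.1×10⁻⁵ = 1.419×10⁻³ /K; ΔT = 38.33 K
ΔV = 2370 × 1.419×10⁻³ × 38.33 = 129 cm³

129 cm³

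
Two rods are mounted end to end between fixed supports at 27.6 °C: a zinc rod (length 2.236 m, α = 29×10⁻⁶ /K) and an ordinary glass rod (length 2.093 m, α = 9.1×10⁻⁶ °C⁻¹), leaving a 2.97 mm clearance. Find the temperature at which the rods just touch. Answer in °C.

T = 63.0 °C

Gap closes when ΔL₁ + ΔL₂ = 2.97 mm = 2.97×10⁻³ m
(α₁L₁ + α₂L₂)ΔT = g
α₁L₁ + α₂L₂ = 29×10⁻⁶×2.236 + 9.1×10⁻⁶×2.093 = 8.38903×10⁻⁵ m/K
ΔT = 2.97×10⁻³ / 8.38903×10⁻⁵ = 35.403 K
T = 27.6 + 35.403 = 63.003 °C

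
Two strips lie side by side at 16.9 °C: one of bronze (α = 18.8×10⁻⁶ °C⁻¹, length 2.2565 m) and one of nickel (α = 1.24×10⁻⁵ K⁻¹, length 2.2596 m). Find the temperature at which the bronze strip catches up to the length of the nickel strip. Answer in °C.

T = 232.1 °C

Equal length when α₁L₁ΔT − α₂L₂ΔT = L₂ − L₁ = 3.10×10⁻³ m
α₁L₁ = 4.24222×10⁻⁵, α₂L₂ = 2.801904×10⁻⁵ → Δ(αL) = 1.440316×10⁻⁵ m/K
ΔT = 3.10×10⁻³ / 1.440316×10⁻⁵ = 215.231 K, so T = 16.9 + 215.231 = 232.131 °C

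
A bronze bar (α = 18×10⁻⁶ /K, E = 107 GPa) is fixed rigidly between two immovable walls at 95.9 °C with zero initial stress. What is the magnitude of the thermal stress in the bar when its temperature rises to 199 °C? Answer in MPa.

Fully constrained: the free strain ε = αΔT is blocked, so σ = Eε = EαΔT.
|ΔT| = 103.1 K
σ = 107×10⁹ × 18×10⁻⁶ × 103.1 = 1.99×10⁸ Pa

σ = 199 MPa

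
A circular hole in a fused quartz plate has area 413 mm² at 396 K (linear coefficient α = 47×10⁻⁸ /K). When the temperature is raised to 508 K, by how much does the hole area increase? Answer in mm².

ΔA = 0.0435 mm²

Area coefficient ≈ 2α; |ΔT| = 112 K
ΔA = 2αA₀ΔT = 2(47×10⁻⁸)(413)(112) = 0.0435 mm²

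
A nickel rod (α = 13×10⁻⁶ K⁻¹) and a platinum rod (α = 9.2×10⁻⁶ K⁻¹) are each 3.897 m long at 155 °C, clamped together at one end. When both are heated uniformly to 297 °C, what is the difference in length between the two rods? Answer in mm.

ΔT = 142 K
nickel: ΔL = 13×10⁻⁶ × 3.897 m × 142 = 7.1939×10⁻³ m = 7.1939 mm
platinum: ΔL = 9.2×10⁻⁶ × 3.897 m × 142 = 5.0910×10⁻³ m = 5.0910 mm
difference = 7.1939 − 5.0910 = 2.1029 mm

2.10 mm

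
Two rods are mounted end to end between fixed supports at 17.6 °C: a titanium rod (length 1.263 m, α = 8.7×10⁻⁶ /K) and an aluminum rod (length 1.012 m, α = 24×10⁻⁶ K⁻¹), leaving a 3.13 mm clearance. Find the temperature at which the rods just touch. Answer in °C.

T = 106 °C

α₁L₁ = 1.09881×10⁻⁵ m/K, α₂L₂ = 2.4288×10⁻⁵ m/K → total 3.52761×10⁻⁵ m/K
ΔT = g/(α₁L₁+α₂L₂) = 3.13×10⁻³ / 3.52761×10⁻⁵ = 88.73 K
T = 17.6 + 88.73 = 106.33 °C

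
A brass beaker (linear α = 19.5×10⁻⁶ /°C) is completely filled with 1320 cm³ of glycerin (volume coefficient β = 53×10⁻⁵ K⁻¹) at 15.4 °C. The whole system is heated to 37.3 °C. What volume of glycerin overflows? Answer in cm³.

The beaker also expands: β_container ≈ 3α = 5.85×10⁻⁵ /K
Net overflow = V₀(β_liq − 3α_cont)ΔT
β − 3α = 5.30×10⁻⁴ − 5.85×10⁻⁵ = 4.715×10⁻⁴ /K; ΔT = 21.9 K
ΔV = 1320 × 4.715×10⁻⁴ × 21.9 = 13.6 cm³

13.6 cm³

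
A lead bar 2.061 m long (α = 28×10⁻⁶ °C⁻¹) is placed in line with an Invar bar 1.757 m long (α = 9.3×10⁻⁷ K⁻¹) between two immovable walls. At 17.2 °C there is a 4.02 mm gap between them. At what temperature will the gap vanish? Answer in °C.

T = 84.9 °C

Gap closes when ΔL₁ + ΔL₂ = 4.02 mm = 4.02×10⁻³ m
(α₁L₁ + α₂L₂)ΔT = g
α₁L₁ + α₂L₂ = 28×10⁻⁶×2.061 + 9.3×10⁻⁷×1.757 = 5.934201×10⁻⁵ m/K
ΔT = 4.02×10⁻³ / 5.934201×10⁻⁵ = 67.743 K
T = 17.2 + 67.743 = 84.943 °C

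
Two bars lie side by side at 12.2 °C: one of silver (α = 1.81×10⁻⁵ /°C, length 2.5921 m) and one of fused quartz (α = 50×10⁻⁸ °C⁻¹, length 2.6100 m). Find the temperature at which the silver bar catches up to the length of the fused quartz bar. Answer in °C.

T = 404.6 °C

Equal length when α₁L₁ΔT − α₂L₂ΔT = L₂ − L₁ = 1.79×10⁻² m
α₁L₁ = 4.691701×10⁻⁵, α₂L₂ = 1.305×10⁻⁶ → Δ(αL) = 4.561201×10⁻⁵ m/K
ΔT = 1.79×10⁻² / 4.561201×10⁻⁵ = 392.440 K, so T = 12.2 + 392.440 = 404.640 °C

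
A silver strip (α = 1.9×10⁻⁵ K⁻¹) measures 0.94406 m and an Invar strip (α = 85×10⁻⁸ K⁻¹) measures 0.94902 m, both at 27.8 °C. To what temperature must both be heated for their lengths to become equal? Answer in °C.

L₁(1 + α₁ΔT) = L₂(1 + α₂ΔT) ⇒ ΔT = (L₂ − L₁)/(α₁L₁ − α₂L₂)
L₂ − L₁ = 0.94902 − 0.94406 = 4.96×10⁻³ m
α₁L₁ − α₂L₂ = 1.9×10⁻⁵×0.94406 − 85×10⁻⁸×0.94902 = 1.7130473×10⁻⁵ m/K
ΔT = 4.96×10⁻³ / 1.7130473×10⁻⁵ = 289.543 K
T = 27.8 + 289.543 = 317.343 °C

T = 317.3 °C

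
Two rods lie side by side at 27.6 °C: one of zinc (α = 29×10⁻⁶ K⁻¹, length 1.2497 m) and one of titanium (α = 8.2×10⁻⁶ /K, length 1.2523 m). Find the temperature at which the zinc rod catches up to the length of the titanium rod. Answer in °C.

L₁(1 + α₁ΔT) = L₂(1 + α₂ΔT) ⇒ ΔT = (L₂ − L₁)/(α₁L₁ − α₂L₂)
L₂ − L₁ = 1.2523 − 1.2497 = 2.60×10⁻³ m
α₁L₁ − α₂L₂ = 29×10⁻⁶×1.2497 − 8.2×10⁻⁶×1.2523 = 2.597244×10⁻⁵ m/K
ΔT = 2.60×10⁻³ / 2.597244×10⁻⁵ = 100.106 K
T = 27.6 + 100.106 = 127.706 °C

T = 127.7 °C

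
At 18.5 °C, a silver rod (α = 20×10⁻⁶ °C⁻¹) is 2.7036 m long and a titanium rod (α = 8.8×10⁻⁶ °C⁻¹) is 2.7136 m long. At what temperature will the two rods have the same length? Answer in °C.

T = 349.7 °C

L₁(1 + α₁ΔT) = L₂(1 + α₂ΔT) ⇒ ΔT = (L₂ − L₁)/(α₁L₁ − α₂L₂)
L₂ − L₁ = 2.7136 − 2.7036 = 1.00×10⁻² m
α₁L₁ − α₂L₂ = 20×10⁻⁶×2.7036 − 8.8×10⁻⁶×2.7136 = 3.019232×10⁻⁵ m/K
ΔT = 1.00×10⁻² / 3.019232×10⁻⁵ = 331.210 K
T = 18.5 + 331.210 = 349.710 °C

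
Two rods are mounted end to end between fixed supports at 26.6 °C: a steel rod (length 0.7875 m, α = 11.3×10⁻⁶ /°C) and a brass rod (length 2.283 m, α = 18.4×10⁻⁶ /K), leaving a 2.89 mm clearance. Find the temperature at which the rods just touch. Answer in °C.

T = 83.4 °C

α₁L₁ = 8.89875×10⁻⁶ m/K, α₂L₂ = 4.20072×10⁻⁵ m/K → total 5.090595×10⁻⁵ m/K
ΔT = g/(α₁L₁+α₂L₂) = 2.89×10⁻³ / 5.090595×10⁻⁵ = 56.771 K
T = 26.6 + 56.771 = 83.371 °C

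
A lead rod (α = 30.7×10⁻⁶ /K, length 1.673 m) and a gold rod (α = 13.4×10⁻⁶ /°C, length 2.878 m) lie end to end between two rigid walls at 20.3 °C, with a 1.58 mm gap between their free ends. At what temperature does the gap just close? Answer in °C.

α₁L₁ = 5.13611×10⁻⁵ m/K, α₂L₂ = 3.85652×10⁻⁵ m/K → total 8.99263×10⁻⁵ m/K
ΔT = g/(α₁L₁+α₂L₂) = 1.58×10⁻³ / 8.99263×10⁻⁵ = 17.570 K
T = 20.3 + 17.570 = 37.870 °C

T = 37.9 °C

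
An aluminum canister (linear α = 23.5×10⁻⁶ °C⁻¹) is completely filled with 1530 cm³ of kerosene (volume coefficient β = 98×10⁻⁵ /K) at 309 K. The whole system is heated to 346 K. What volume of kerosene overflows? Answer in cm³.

The canister also expands: β_container ≈ 3α = 7.05×10⁻⁵ /K
Net overflow = V₀(β_liq − 3α_cont)ΔT
β − 3α = 9.80×10⁻⁴ − 7.05×10⁻⁵ = 9.095×10⁻⁴ /K; ΔT = 37 K
ΔV = 1530 × 9.095×10⁻⁴ × 37 = 51.5 cm³

51.5 cm³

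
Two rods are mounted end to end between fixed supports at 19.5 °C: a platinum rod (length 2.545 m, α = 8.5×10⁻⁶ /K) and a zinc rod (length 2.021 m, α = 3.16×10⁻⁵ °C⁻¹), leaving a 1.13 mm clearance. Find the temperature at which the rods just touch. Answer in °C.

Gap closes when ΔL₁ + ΔL₂ = 1.13 mm = 1.13×10⁻³ m
(α₁L₁ + α₂L₂)ΔT = g
α₁L₁ + α₂L₂ = 8.5×10⁻⁶×2.545 + 3.16×10⁻⁵×2.021 = 8.54961×10⁻⁵ m/K
ΔT = 1.13×10⁻³ / 8.54961×10⁻⁵ = 13.217 K
T = 19.5 + 13.217 = 32.717 °C

T = 32.7 °C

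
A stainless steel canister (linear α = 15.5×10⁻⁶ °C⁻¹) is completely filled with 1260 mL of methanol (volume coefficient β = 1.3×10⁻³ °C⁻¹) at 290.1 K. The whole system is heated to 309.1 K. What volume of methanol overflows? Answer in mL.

The canister also expands: β_container ≈ 3α = 4.65×10⁻⁵ /K
Net overflow = V₀(β_liq − 3α_cont)ΔT
β − 3α = 1.30×10⁻³ − 4.65×10⁻⁵ = 1.2535×10⁻³ /K; ΔT = 19.0 K
ΔV = 1260 × 1.2535×10⁻³ × 19.0 = 30.0 mL

30.0 mL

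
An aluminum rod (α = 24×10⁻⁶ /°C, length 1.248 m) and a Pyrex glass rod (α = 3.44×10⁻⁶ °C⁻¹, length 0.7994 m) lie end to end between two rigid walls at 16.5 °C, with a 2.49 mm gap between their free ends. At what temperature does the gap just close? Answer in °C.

T = 92.6 °C

α₁L₁ = 2.9952×10⁻⁵ m/K, α₂L₂ = 2.749936×10⁻⁶ m/K → total 3.2701936×10⁻⁵ m/K
ΔT = g/(α₁L₁+α₂L₂) = 2.49×10⁻³ / 3.2701936×10⁻⁵ = 76.142 K
T = 16.5 + 76.142 = 92.642 °C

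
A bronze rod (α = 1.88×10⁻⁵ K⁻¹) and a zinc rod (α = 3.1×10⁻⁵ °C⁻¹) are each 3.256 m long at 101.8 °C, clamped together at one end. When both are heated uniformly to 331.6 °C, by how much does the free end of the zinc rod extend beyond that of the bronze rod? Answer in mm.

ΔT = 229.8 K
bronze: ΔL = 1.88×10⁻⁵ × 3.256 m × 229.8 = 1.4067×10⁻² m = 14.067 mm
zinc: ΔL = 3.1×10⁻⁵ × 3.256 m × 229.8 = 2.3195×10⁻² m = 23.195 mm
difference = 23.195 − 14.067 = 9.128 mm

9.13 mm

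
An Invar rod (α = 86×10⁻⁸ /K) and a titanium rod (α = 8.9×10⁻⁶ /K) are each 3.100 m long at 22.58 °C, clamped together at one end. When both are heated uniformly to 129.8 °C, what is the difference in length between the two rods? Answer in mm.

2.67 mm

ΔT = 107.22 K
Invar: ΔL = 86×10⁻⁸ × 3.100 m × 107.22 = 2.8585×10⁻⁴ m = 0.28585 mm
titanium: ΔL = 8.9×10⁻⁶ × 3.100 m × 107.22 = 2.9582×10⁻³ m = 2.9582 mm
difference = 2.9582 − 0.28585 = 2.67235 mm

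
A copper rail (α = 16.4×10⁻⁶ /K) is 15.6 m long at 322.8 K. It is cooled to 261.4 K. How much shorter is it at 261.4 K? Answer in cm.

|ΔT| = |261.4 − 322.8| = 61.4 K
ΔL = αL₀ΔT = (16.4×10⁻⁶)(15.6)(61.4) = 1.57×10⁻² m

ΔL = 1.57 cm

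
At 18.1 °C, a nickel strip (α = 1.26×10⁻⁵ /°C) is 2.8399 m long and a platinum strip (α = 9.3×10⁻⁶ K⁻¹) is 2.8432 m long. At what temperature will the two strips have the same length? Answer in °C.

Equal length when α₁L₁ΔT − α₂L₂ΔT = L₂ − L₁ = 3.30×10⁻³ m
α₁L₁ = 3.578274×10⁻⁵, α₂L₂ = 2.644176×10⁻⁵ → Δ(αL) = 9.34098×10⁻⁶ m/K
ΔT = 3.30×10⁻³ / 9.34098×10⁻⁶ = 353.282 K, so T = 18.1 + 353.282 = 371.382 °C

T = 371.4 °C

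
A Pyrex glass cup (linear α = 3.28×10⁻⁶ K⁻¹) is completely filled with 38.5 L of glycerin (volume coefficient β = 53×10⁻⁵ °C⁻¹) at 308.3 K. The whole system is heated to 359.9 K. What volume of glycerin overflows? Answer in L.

1.03 L

The cup also expands: β_container ≈ 3α = 9.84×10⁻⁶ /K
Net overflow = V₀(β_liq − 3α_cont)ΔT
β − 3α = 5.30×10⁻⁴ − 9.84×10⁻⁶ = 5.2016×10⁻⁴ /K; ΔT = 51.6 K
ΔV = 38.5 × 5.2016×10⁻⁴ × 51.6 = 1.03 L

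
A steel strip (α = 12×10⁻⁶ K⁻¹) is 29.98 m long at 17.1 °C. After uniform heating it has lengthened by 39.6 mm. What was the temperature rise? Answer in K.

ΔL = αL₀ΔT ⇒ ΔT = ΔL / (αL₀)
ΔT = 39.6×10⁻³ m / (12×10⁻⁶ × 29.98 m) = 110.07 K

ΔT = 110 K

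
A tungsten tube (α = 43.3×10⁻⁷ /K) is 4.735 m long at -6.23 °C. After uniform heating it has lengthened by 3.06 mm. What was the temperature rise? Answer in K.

ΔT = 149 K

ΔL = αL₀ΔT ⇒ ΔT = ΔL / (αL₀)
ΔT = 3.06×10⁻³ m / (43.3×10⁻⁷ × 4.735 m) = 149.25 K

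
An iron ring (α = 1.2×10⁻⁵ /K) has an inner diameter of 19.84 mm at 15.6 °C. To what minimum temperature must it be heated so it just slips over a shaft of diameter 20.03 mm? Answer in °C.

T = 814 °C

Required Δd = 20.03 − 19.84 = 0.19 mm
Δd = αd₀ΔT ⇒ ΔT = Δd/(αd₀) = 0.19 / (1.2×10⁻⁵ × 19.84) = 798.05 K
T_min = 15.6 + 798.05 = 813.65 °C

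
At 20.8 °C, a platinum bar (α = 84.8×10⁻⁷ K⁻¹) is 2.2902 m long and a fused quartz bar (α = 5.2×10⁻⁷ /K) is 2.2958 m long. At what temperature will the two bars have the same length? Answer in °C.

L₁(1 + α₁ΔT) = L₂(1 + α₂ΔT) ⇒ ΔT = (L₂ − L₁)/(α₁L₁ − α₂L₂)
L₂ − L₁ = 2.2958 − 2.2902 = 5.60×10⁻³ m
α₁L₁ − α₂L₂ = 84.8×10⁻⁷×2.2902 − 5.2×10⁻⁷×2.2958 = 1.822708×10⁻⁵ m/K
ΔT = 5.60×10⁻³ / 1.822708×10⁻⁵ = 307.235 K
T = 20.8 + 307.235 = 328.035 °C

T = 328.0 °C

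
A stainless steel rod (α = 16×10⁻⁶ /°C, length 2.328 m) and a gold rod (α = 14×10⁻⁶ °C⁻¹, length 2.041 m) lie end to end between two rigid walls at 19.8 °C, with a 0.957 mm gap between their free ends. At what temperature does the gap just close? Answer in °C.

Gap closes when ΔL₁ + ΔL₂ = 0.957 mm = 9.57×10⁻⁴ m
(α₁L₁ + α₂L₂)ΔT = g
α₁L₁ + α₂L₂ = 16×10⁻⁶×2.328 + 14×10⁻⁶×2.041 = 6.5822×10⁻⁵ m/K
ΔT = 9.57×10⁻⁴ / 6.5822×10⁻⁵ = 14.539 K
T = 19.8 + 14.539 = 34.339 °C

T = 34.3 °C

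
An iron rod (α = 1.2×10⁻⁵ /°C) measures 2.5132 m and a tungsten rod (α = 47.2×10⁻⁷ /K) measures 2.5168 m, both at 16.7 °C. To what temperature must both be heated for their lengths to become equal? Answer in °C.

T = 213.6 °C

L₁(1 + α₁ΔT) = L₂(1 + α₂ΔT) ⇒ ΔT = (L₂ − L₁)/(α₁L₁ − α₂L₂)
L₂ − L₁ = 2.5168 − 2.5132 = 3.60×10⁻³ m
α₁L₁ − α₂L₂ = 1.2×10⁻⁵×2.5132 − 47.2×10⁻⁷×2.5168 = 1.8279104×10⁻⁵ m/K
ΔT = 3.60×10⁻³ / 1.8279104×10⁻⁵ = 196.946 K
T = 16.7 + 196.946 = 213.646 °C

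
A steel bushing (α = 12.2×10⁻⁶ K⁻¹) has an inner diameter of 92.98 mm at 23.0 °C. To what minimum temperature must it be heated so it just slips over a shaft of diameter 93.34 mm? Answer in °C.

T = 340 °C

Required Δd = 93.34 − 92.98 = 0.36 mm
Δd = αd₀ΔT ⇒ ΔT = Δd/(αd₀) = 0.36 / (12.2×10⁻⁶ × 92.98) = 317.36 K
T_min = 23.0 + 317.36 = 340.36 °C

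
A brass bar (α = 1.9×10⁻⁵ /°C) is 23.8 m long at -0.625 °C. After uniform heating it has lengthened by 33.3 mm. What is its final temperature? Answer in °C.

ΔL = αL₀ΔT ⇒ ΔT = ΔL / (αL₀)
ΔT = 33.3×10⁻³ m / (1.9×10⁻⁵ × 23.8 m) = 73.640 K
T = -0.625 + 73.640 = 73.015 °C

T = 73.0 °C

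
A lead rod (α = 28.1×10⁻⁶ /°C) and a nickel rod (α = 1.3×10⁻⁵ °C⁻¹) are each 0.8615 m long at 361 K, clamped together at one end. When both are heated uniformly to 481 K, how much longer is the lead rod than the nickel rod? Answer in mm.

ΔT = 120 K
lead: ΔL = 28.1×10⁻⁶ × 0.8615 m × 120 = 2.9050×10⁻³ m = 2.9050 mm
nickel: ΔL = 1.3×10⁻⁵ × 0.8615 m × 120 = 1.3439×10⁻³ m = 1.3439 mm
difference = 2.9050 − 1.3439 = 1.5611 mm

1.56 mm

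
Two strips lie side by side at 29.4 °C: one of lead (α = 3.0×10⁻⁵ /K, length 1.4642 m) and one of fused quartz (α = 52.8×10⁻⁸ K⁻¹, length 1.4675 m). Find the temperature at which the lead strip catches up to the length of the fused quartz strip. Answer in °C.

Equal length when α₁L₁ΔT − α₂L₂ΔT = L₂ − L₁ = 3.30×10⁻³ m
α₁L₁ = 4.3926×10⁻⁵, α₂L₂ = 7.7484×10⁻⁷ → Δ(αL) = 4.315116×10⁻⁵ m/K
ΔT = 3.30×10⁻³ / 4.315116×10⁻⁵ = 76.475 K, so T = 29.4 + 76.475 = 105.875 °C

T = 105.9 °C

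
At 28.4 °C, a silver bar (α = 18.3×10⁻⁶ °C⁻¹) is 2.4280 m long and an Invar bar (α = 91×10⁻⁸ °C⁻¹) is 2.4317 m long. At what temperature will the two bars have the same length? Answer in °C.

Equal length when α₁L₁ΔT − α₂L₂ΔT = L₂ − L₁ = 3.70×10⁻³ m
α₁L₁ = 4.44324×10⁻⁵, α₂L₂ = 2.212847×10⁻⁶ → Δ(αL) = 4.2219553×10⁻⁵ m/K
ΔT = 3.70×10⁻³ / 4.2219553×10⁻⁵ = 87.637 K, so T = 28.4 + 87.637 = 116.037 °C

T = 116.0 °C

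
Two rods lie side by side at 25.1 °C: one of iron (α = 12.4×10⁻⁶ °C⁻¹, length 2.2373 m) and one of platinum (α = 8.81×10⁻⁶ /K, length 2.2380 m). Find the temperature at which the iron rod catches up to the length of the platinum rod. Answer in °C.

T = 112.3 °C

L₁(1 + α₁ΔT) = L₂(1 + α₂ΔT) ⇒ ΔT = (L₂ − L₁)/(α₁L₁ − α₂L₂)
L₂ − L₁ = 2.2380 − 2.2373 = 7.00×10⁻⁴ m
α₁L₁ − α₂L₂ = 12.4×10⁻⁶×2.2373 − 8.81×10⁻⁶×2.2380 = 8.02574×10⁻⁶ m/K
ΔT = 7.00×10⁻⁴ / 8.02574×10⁻⁶ = 87.219 K
T = 25.1 + 87.219 = 112.319 °C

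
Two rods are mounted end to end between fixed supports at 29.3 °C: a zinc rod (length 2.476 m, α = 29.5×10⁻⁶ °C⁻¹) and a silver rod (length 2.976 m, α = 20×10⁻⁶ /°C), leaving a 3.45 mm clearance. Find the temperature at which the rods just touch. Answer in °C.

α₁L₁ = 7.3042×10⁻⁵ m/K, α₂L₂ = 5.952×10⁻⁵ m/K → total 1.32562×10⁻⁴ m/K
ΔT = g/(α₁L₁+α₂L₂) = 3.45×10⁻³ / 1.32562×10⁻⁴ = 26.026 K
T = 29.3 + 26.026 = 55.326 °C

T = 55.3 °C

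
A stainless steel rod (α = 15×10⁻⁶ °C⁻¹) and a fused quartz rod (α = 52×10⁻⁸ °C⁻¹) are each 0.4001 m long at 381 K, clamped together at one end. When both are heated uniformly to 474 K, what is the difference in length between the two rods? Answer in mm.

ΔT = 93 K
stainless steel: ΔL = 15×10⁻⁶ × 0.4001 m × 93 = 5.5814×10⁻⁴ m = 0.55814 mm
fused quartz: ΔL = 52×10⁻⁸ × 0.4001 m × 93 = 1.9349×10⁻⁵ m = 0.019349 mm
difference = 0.55814 − 0.019349 = 0.538791 mm

0.539 mm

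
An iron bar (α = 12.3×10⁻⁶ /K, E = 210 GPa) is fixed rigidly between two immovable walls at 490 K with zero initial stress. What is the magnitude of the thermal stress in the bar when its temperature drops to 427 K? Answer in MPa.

Fully constrained: the free strain ε = αΔT is blocked, so σ = Eε = EαΔT.
|ΔT| = 63 K
σ = 210×10⁹ × 12.3×10⁻⁶ × 63 = 1.63×10⁸ Pa

σ = 163 MPa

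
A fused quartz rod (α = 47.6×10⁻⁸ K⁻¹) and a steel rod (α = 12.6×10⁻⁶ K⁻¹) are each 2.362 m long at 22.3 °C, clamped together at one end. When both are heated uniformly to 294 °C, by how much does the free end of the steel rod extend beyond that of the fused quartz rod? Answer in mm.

ΔT = 271.7 K
fused quartz: ΔL = 47.6×10⁻⁸ × 2.362 m × 271.7 = 3.0548×10⁻⁴ m = 0.30548 mm
steel: ΔL = 12.6×10⁻⁶ × 2.362 m × 271.7 = 8.0861×10⁻³ m = 8.0861 mm
difference = 8.0861 − 0.30548 = 7.78062 mm

7.78 mm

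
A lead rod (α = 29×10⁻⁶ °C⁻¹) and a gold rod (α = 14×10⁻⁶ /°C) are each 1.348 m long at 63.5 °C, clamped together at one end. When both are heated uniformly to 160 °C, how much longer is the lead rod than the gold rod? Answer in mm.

1.95 mm

ΔT = 96.5 K
lead: ΔL = 29×10⁻⁶ × 1.348 m × 96.5 = 3.7724×10⁻³ m = 3.7724 mm
gold: ΔL = 14×10⁻⁶ × 1.348 m × 96.5 = 1.8211×10⁻³ m = 1.8211 mm
difference = 3.7724 − 1.8211 = 1.9513 mm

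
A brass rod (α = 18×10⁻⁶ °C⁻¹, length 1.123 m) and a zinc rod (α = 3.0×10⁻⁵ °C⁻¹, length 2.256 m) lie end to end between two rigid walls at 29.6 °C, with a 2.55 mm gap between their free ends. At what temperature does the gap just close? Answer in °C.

α₁L₁ = 2.0214×10⁻⁵ m/K, α₂L₂ = 6.768×10⁻⁵ m/K → total 8.7894×10⁻⁵ m/K
ΔT = g/(α₁L₁+α₂L₂) = 2.55×10⁻³ / 8.7894×10⁻⁵ = 29.012 K
T = 29.6 + 29.012 = 58.612 °C

T = 58.6 °C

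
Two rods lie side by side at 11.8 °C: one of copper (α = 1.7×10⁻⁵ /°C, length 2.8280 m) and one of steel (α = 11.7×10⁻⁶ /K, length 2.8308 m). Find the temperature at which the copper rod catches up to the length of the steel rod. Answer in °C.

T = 199.0 °C

L₁(1 + α₁ΔT) = L₂(1 + α₂ΔT) ⇒ ΔT = (L₂ − L₁)/(α₁L₁ − α₂L₂)
L₂ − L₁ = 2.8308 − 2.8280 = 2.80×10⁻³ m
α₁L₁ − α₂L₂ = 1.7×10⁻⁵×2.8280 − 11.7×10⁻⁶×2.8308 = 1.495564×10⁻⁵ m/K
ΔT = 2.80×10⁻³ / 1.495564×10⁻⁵ = 187.220 K
T = 11.8 + 187.220 = 199.020 °C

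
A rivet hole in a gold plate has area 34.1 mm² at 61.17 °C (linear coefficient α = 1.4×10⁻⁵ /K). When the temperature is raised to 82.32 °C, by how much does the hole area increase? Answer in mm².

ΔA = 0.0202 mm²

Area coefficient ≈ 2α; |ΔT| = 21.15 K
ΔA = 2αA₀ΔT = 2(1.4×10⁻⁵)(34.1)(21.15) = 0.0202 mm²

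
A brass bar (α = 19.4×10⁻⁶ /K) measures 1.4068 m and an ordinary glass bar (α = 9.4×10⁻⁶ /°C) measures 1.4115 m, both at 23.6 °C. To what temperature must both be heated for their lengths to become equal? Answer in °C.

Equal length when α₁L₁ΔT − α₂L₂ΔT = L₂ − L₁ = 4.70×10⁻³ m
α₁L₁ = 2.729192×10⁻⁵, α₂L₂ = 1.32681×10⁻⁵ → Δ(αL) = 1.402382×10⁻⁵ m/K
ΔT = 4.70×10⁻³ / 1.402382×10⁻⁵ = 335.144 K, so T = 23.6 + 335.144 = 358.744 °C

T = 358.7 °C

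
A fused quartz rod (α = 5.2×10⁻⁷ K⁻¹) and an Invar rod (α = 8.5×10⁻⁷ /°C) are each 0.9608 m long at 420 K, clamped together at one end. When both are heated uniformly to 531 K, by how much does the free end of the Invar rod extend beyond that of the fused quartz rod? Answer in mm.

0.0352 mm

ΔT = 111 K
fused quartz: ΔL = 5.2×10⁻⁷ × 0.9608 m × 111 = 5.5457×10⁻⁵ m = 0.055457 mm
Invar: ΔL = 8.5×10⁻⁷ × 0.9608 m × 111 = 9.0651×10⁻⁵ m = 0.090651 mm
difference = 0.090651 − 0.055457 = 0.035194 mm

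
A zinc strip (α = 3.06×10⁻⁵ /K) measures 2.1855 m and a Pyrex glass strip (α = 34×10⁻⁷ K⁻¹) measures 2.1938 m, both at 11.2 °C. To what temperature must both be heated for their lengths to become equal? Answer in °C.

L₁(1 + α₁ΔT) = L₂(1 + α₂ΔT) ⇒ ΔT = (L₂ − L₁)/(α₁L₁ − α₂L₂)
L₂ − L₁ = 2.1938 − 2.1855 = 8.30×10⁻³ m
α₁L₁ − α₂L₂ = 3.06×10⁻⁵×2.1855 − 34×10⁻⁷×2.1938 = 5.941738×10⁻⁵ m/K
ΔT = 8.30×10⁻³ / 5.941738×10⁻⁵ = 139.690 K
T = 11.2 + 139.690 = 150.890 °C

T = 150.9 °C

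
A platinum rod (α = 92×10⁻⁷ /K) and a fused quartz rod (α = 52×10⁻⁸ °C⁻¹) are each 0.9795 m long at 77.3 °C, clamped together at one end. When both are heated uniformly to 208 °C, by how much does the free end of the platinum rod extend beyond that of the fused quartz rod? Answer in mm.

ΔT = 130.7 K
platinum: ΔL = 92×10⁻⁷ × 0.9795 m × 130.7 = 1.1778×10⁻³ m = 1.1778 mm
fused quartz: ΔL = 52×10⁻⁸ × 0.9795 m × 130.7 = 6.6571×10⁻⁵ m = 0.066571 mm
difference = 1.1778 − 0.066571 = 1.111229 mm

1.11 mm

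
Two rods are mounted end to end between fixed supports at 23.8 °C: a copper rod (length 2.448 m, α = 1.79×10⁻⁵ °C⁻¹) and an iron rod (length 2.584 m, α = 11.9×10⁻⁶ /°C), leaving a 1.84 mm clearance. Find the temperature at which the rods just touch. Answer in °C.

Gap closes when ΔL₁ + ΔL₂ = 1.84 mm = 1.84×10⁻³ m
(α₁L₁ + α₂L₂)ΔT = g
α₁L₁ + α₂L₂ = 1.79×10⁻⁵×2.448 + 11.9×10⁻⁶×2.584 = 7.45688×10⁻⁵ m/K
ΔT = 1.84×10⁻³ / 7.45688×10⁻⁵ = 24.675 K
T = 23.8 + 24.675 = 48.475 °C

T = 48.5 °C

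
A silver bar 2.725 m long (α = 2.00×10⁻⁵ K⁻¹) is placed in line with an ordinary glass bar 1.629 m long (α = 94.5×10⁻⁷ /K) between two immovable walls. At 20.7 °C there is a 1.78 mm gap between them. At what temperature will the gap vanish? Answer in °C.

α₁L₁ = 5.450×10⁻⁵ m/K, α₂L₂ = 1.539405×10⁻⁵ m/K → total 6.989405×10⁻⁵ m/K
ΔT = g/(α₁L₁+α₂L₂) = 1.78×10⁻³ / 6.989405×10⁻⁵ = 25.467 K
T = 20.7 + 25.467 = 46.167 °C

T = 46.2 °C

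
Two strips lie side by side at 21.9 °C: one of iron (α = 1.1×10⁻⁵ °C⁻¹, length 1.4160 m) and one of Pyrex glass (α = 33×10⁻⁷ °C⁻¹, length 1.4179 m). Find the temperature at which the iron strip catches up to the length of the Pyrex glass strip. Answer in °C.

Equal length when α₁L₁ΔT − α₂L₂ΔT = L₂ − L₁ = 1.90×10⁻³ m
α₁L₁ = 1.5576×10⁻⁵, α₂L₂ = 4.67907×10⁻⁶ → Δ(αL) = 1.089693×10⁻⁵ m/K
ΔT = 1.90×10⁻³ / 1.089693×10⁻⁵ = 174.361 K, so T = 21.9 + 174.361 = 196.261 °C

T = 196.3 °C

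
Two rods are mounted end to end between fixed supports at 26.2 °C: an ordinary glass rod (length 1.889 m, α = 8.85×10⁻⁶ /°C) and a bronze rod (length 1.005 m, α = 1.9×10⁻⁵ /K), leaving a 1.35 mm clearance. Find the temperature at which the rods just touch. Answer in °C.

T = 63.9 °C

Gap closes when ΔL₁ + ΔL₂ = 1.35 mm = 1.35×10⁻³ m
(α₁L₁ + α₂L₂)ΔT = g
α₁L₁ + α₂L₂ = 8.85×10⁻⁶×1.889 + 1.9×10⁻⁵×1.005 = 3.581265×10⁻⁵ m/K
ΔT = 1.35×10⁻³ / 3.581265×10⁻⁵ = 37.696 K
T = 26.2 + 37.696 = 63.896 °C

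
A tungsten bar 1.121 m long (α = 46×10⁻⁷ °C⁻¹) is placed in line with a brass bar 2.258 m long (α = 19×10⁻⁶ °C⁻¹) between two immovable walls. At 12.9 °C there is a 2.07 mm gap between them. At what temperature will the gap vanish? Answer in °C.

T = 56.0 °C

α₁L₁ = 5.1566×10⁻⁶ m/K, α₂L₂ = 4.2902×10⁻⁵ m/K → total 4.80586×10⁻⁵ m/K
ΔT = g/(α₁L₁+α₂L₂) = 2.07×10⁻³ / 4.80586×10⁻⁵ = 43.072 K
T = 12.9 + 43.072 = 55.972 °C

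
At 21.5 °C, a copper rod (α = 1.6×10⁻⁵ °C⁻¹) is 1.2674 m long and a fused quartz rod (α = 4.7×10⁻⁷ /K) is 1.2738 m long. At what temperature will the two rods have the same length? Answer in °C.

Equal length when α₁L₁ΔT − α₂L₂ΔT = L₂ − L₁ = 6.40×10⁻³ m
α₁L₁ = 2.02784×10⁻⁵, α₂L₂ = 5.98686×10⁻⁷ → Δ(αL) = 1.9679714×10⁻⁵ m/K
ΔT = 6.40×10⁻³ / 1.9679714×10⁻⁵ = 325.208 K, so T = 21.5 + 325.208 = 346.708 °C

T = 346.7 °C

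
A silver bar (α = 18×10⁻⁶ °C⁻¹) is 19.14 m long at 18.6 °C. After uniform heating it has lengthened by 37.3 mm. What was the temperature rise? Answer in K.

ΔT = 108 K

ΔL = αL₀ΔT ⇒ ΔT = ΔL / (αL₀)
ΔT = 37.3×10⁻³ m / (18×10⁻⁶ × 19.14 m) = 108.27 K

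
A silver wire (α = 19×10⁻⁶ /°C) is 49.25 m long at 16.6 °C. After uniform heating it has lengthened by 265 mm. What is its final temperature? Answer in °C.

T = 300 °C

ΔL = αL₀ΔT ⇒ ΔT = ΔL / (αL₀)
ΔT = 265×10⁻³ m / (19×10⁻⁶ × 49.25 m) = 283.20 K
T = 16.6 + 283.20 = 299.80 °C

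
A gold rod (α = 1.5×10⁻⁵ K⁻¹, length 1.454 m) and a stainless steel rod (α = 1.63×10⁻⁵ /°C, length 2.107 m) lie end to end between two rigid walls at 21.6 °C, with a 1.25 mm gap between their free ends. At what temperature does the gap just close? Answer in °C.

T = 43.9 °C

α₁L₁ = 2.181×10⁻⁵ m/K, α₂L₂ = 3.43441×10⁻⁵ m/K → total 5.61541×10⁻⁵ m/K
ΔT = g/(α₁L₁+α₂L₂) = 1.25×10⁻³ / 5.61541×10⁻⁵ = 22.260 K
T = 21.6 + 22.260 = 43.860 °C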